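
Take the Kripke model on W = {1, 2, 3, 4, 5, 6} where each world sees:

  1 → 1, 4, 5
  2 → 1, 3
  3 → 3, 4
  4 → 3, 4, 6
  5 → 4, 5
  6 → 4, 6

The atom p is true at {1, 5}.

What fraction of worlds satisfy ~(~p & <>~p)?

1/3

1: ~p & <>~p is F. ✓
2: ~p & <>~p is T. ✗
3: ~p & <>~p is T. ✗
4: ~p & <>~p is T. ✗
5: ~p & <>~p is F. ✓
6: ~p & <>~p is T. ✗
That's 2 of 6 worlds, so 2/6 = 1/3.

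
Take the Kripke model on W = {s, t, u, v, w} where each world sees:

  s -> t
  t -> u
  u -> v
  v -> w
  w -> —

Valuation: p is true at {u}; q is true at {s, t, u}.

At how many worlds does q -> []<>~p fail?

1

s: q is T, []<>~p is F. ✗
t: q is T, []<>~p is T. ✓
u: q is T, []<>~p is T. ✓
v: q is F, []<>~p is F. ✓
w: q is F, []<>~p is T. ✓
Satisfying worlds: {t, u, v, w}.
So q -> []<>~p fails at the other 1 world.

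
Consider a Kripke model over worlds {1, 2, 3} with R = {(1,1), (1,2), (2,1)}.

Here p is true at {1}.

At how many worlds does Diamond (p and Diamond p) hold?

2

1: successors {1, 2}; p and Diamond p there: 1:T, 2:F. ✓
2: successors {1}; p and Diamond p there: 1:T. ✓
3: no successors, so Diamond (p and Diamond p) fails. ✗
Satisfying worlds: {1, 2}.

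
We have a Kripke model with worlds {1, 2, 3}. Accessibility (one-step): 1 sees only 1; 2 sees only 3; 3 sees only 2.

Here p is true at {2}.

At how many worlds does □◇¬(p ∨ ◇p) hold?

1: successors {1}; ◇¬(p ∨ ◇p) there: 1:T. ✓
2: successors {3}; ◇¬(p ∨ ◇p) there: 3:F. ✗
3: successors {2}; ◇¬(p ∨ ◇p) there: 2:F. ✗
Satisfying worlds: {1}.

1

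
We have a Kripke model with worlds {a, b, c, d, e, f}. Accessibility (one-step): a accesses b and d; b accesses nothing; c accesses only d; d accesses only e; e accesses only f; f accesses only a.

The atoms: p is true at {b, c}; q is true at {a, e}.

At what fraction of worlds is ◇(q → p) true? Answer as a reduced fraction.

a: successors {b, d}; q → p there: b:T, d:T. ✓
b: no successors, so ◇(q → p) fails. ✗
c: successors {d}; q → p there: d:T. ✓
d: successors {e}; q → p there: e:F. ✗
e: successors {f}; q → p there: f:T. ✓
f: successors {a}; q → p there: a:F. ✗
That's 3 of 6 worlds, so 3/6 = 1/2.

1/2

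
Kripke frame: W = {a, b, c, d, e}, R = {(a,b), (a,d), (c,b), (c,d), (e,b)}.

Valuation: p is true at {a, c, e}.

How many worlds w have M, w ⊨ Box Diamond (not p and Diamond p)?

a: successors {b, d}; Diamond (not p and Diamond p) there: b:F, d:F. ✗
b: no successors, so Box Diamond (not p and Diamond p) holds vacuously. ✓
c: successors {b, d}; Diamond (not p and Diamond p) there: b:F, d:F. ✗
d: no successors, so Box Diamond (not p and Diamond p) holds vacuously. ✓
e: successors {b}; Diamond (not p and Diamond p) there: b:F. ✗
Satisfying worlds: {b, d}.

2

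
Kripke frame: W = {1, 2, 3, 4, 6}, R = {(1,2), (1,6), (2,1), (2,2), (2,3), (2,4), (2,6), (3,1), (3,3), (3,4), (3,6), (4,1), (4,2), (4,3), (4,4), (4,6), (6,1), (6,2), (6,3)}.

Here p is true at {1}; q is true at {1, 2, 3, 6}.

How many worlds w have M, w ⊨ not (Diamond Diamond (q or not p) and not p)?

1: Diamond Diamond (q or not p) and not p is F. ✓
2: Diamond Diamond (q or not p) and not p is T. ✗
3: Diamond Diamond (q or not p) and not p is T. ✗
4: Diamond Diamond (q or not p) and not p is T. ✗
6: Diamond Diamond (q or not p) and not p is T. ✗
Satisfying worlds: {1}.

1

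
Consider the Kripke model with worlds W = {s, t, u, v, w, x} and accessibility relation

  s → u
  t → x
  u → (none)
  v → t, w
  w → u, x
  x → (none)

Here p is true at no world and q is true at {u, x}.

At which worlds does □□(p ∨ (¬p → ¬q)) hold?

{s, t, u, w, x}

s: successors {u}; □(p ∨ (¬p → ¬q)) there: u:T. ✓
t: successors {x}; □(p ∨ (¬p → ¬q)) there: x:T. ✓
u: no successors, so □□(p ∨ (¬p → ¬q)) holds vacuously. ✓
v: successors {t, w}; □(p ∨ (¬p → ¬q)) there: t:F, w:F. ✗
w: successors {u, x}; □(p ∨ (¬p → ¬q)) there: u:T, x:T. ✓
x: no successors, so □□(p ∨ (¬p → ¬q)) holds vacuously. ✓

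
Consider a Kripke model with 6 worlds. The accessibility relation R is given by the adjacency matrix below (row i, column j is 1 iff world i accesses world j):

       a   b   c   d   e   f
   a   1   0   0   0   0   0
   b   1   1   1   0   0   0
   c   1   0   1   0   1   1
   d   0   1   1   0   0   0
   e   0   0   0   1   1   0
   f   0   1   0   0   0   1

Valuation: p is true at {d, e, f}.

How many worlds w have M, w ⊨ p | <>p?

4

a: p is F, <>p is F. ✗
b: p is F, <>p is F. ✗
c: p is F, <>p is T. ✓
d: p is T, <>p is F. ✓
e: p is T, <>p is T. ✓
f: p is T, <>p is T. ✓
Satisfying worlds: {c, d, e, f}.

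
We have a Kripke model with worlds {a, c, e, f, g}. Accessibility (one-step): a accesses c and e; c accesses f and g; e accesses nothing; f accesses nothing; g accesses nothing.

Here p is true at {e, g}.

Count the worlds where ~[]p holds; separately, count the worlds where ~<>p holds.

2 and 3

For ~[]p:
a: []p is F. ✓
c: []p is F. ✓
e: []p is T. ✗
f: []p is T. ✗
g: []p is T. ✗
— 2 worlds.
For ~<>p:
a: <>p is T. ✗
c: <>p is T. ✗
e: <>p is F. ✓
f: <>p is F. ✓
g: <>p is F. ✓
— 3 worlds.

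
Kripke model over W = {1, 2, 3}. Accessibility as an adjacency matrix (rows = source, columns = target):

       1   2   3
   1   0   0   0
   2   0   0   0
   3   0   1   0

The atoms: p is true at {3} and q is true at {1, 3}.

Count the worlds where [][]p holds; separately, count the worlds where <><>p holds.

3 and 0

For [][]p:
1: no successors, so [][]p holds vacuously. ✓
2: no successors, so [][]p holds vacuously. ✓
3: successors {2}; []p there: 2:T. ✓
— 3 worlds.
For <><>p:
1: no successors, so <><>p fails. ✗
2: no successors, so <><>p fails. ✗
3: successors {2}; <>p there: 2:F. ✗
— 0 worlds.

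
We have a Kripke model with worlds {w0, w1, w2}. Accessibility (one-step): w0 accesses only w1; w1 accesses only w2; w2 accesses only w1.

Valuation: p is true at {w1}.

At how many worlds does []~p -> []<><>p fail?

w0: []~p is F, []<><>p is T. ✓
w1: []~p is T, []<><>p is F. ✗
w2: []~p is F, []<><>p is T. ✓
Satisfying worlds: {w0, w2}.
So []~p -> []<><>p fails at the other 1 world.

1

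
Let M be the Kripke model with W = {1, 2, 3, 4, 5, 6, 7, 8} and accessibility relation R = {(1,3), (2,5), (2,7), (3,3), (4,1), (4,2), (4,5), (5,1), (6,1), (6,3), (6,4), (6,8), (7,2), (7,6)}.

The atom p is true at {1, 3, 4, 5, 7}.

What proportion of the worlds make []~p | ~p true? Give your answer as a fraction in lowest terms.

1/2

1: []~p is F, ~p is F. ✗
2: []~p is F, ~p is T. ✓
3: []~p is F, ~p is F. ✗
4: []~p is F, ~p is F. ✗
5: []~p is F, ~p is F. ✗
6: []~p is F, ~p is T. ✓
7: []~p is T, ~p is F. ✓
8: []~p is T, ~p is T. ✓
That's 4 of 8 worlds, so 4/8 = 1/2.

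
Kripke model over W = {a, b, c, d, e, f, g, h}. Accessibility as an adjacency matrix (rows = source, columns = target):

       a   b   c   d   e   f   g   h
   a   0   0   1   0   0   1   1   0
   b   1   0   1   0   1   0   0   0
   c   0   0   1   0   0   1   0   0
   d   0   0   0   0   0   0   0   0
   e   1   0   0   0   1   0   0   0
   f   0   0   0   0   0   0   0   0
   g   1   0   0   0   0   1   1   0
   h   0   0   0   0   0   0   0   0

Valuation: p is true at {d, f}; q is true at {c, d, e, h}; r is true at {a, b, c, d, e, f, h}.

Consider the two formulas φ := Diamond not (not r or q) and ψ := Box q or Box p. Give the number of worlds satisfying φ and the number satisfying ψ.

For Diamond not (not r or q):
a: successors {c, f, g}; not (not r or q) there: c:F, f:T, g:F. ✓
b: successors {a, c, e}; not (not r or q) there: a:T, c:F, e:F. ✓
c: successors {c, f}; not (not r or q) there: c:F, f:T. ✓
d: no successors, so Diamond not (not r or q) fails. ✗
e: successors {a, e}; not (not r or q) there: a:T, e:F. ✓
f: no successors, so Diamond not (not r or q) fails. ✗
g: successors {a, f, g}; not (not r or q) there: a:T, f:T, g:F. ✓
h: no successors, so Diamond not (not r or q) fails. ✗
— 5 worlds.
For Box q or Box p:
a: Box q is F, Box p is F. ✗
b: Box q is F, Box p is F. ✗
c: Box q is F, Box p is F. ✗
d: Box q is T, Box p is T. ✓
e: Box q is F, Box p is F. ✗
f: Box q is T, Box p is T. ✓
g: Box q is F, Box p is F. ✗
h: Box q is T, Box p is T. ✓
— 3 worlds.

5 and 3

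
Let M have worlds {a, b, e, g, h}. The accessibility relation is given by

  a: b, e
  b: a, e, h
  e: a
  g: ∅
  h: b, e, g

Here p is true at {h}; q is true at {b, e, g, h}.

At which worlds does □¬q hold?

a: successors {b, e}; ¬q there: b:F, e:F. ✗
b: successors {a, e, h}; ¬q there: a:T, e:F, h:F. ✗
e: successors {a}; ¬q there: a:T. ✓
g: no successors, so □¬q holds vacuously. ✓
h: successors {b, e, g}; ¬q there: b:F, e:F, g:F. ✗

{e, g}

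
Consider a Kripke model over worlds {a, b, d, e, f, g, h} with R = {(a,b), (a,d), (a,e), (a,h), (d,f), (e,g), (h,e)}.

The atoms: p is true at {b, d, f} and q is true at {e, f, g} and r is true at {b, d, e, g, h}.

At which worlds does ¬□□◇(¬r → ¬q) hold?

{a, h}

a: □□◇(¬r → ¬q) is F. ✓
b: □□◇(¬r → ¬q) is T. ✗
d: □□◇(¬r → ¬q) is T. ✗
e: □□◇(¬r → ¬q) is T. ✗
f: □□◇(¬r → ¬q) is T. ✗
g: □□◇(¬r → ¬q) is T. ✗
h: □□◇(¬r → ¬q) is F. ✓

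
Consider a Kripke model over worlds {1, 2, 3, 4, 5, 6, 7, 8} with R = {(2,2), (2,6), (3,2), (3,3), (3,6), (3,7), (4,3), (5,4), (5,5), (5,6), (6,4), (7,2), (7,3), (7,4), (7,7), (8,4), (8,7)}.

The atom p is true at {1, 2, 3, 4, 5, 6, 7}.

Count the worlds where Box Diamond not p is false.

7

1: no successors, so Box Diamond not p holds vacuously. ✓
2: successors {2, 6}; Diamond not p there: 2:F, 6:F. ✗
3: successors {2, 3, 6, 7}; Diamond not p there: 2:F, 3:F, 6:F, 7:F. ✗
4: successors {3}; Diamond not p there: 3:F. ✗
5: successors {4, 5, 6}; Diamond not p there: 4:F, 5:F, 6:F. ✗
6: successors {4}; Diamond not p there: 4:F. ✗
7: successors {2, 3, 4, 7}; Diamond not p there: 2:F, 3:F, 4:F, 7:F. ✗
8: successors {4, 7}; Diamond not p there: 4:F, 7:F. ✗
Satisfying worlds: {1}.
So Box Diamond not p fails at the other 7 worlds.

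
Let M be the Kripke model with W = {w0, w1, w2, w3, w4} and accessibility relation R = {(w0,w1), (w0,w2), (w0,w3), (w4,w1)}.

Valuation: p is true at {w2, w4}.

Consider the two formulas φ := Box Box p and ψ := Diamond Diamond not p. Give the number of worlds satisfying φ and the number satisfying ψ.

For Box Box p:
w0: successors {w1, w2, w3}; Box p there: w1:T, w2:T, w3:T. ✓
w1: no successors, so Box Box p holds vacuously. ✓
w2: no successors, so Box Box p holds vacuously. ✓
w3: no successors, so Box Box p holds vacuously. ✓
w4: successors {w1}; Box p there: w1:T. ✓
— 5 worlds.
For Diamond Diamond not p:
w0: successors {w1, w2, w3}; Diamond not p there: w1:F, w2:F, w3:F. ✗
w1: no successors, so Diamond Diamond not p fails. ✗
w2: no successors, so Diamond Diamond not p fails. ✗
w3: no successors, so Diamond Diamond not p fails. ✗
w4: successors {w1}; Diamond not p there: w1:F. ✗
— 0 worlds.

5 and 0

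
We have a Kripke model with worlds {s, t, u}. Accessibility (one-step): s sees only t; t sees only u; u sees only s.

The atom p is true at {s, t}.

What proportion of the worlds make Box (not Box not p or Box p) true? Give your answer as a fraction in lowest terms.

2/3

s: successors {t}; not Box not p or Box p there: t:F. ✗
t: successors {u}; not Box not p or Box p there: u:T. ✓
u: successors {s}; not Box not p or Box p there: s:T. ✓
That's 2 of 3 worlds, so 2/3.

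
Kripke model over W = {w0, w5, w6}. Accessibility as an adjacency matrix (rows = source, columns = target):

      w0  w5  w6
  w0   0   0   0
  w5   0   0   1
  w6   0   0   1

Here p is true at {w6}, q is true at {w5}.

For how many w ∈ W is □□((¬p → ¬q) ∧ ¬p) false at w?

w0: no successors, so □□((¬p → ¬q) ∧ ¬p) holds vacuously. ✓
w5: successors {w6}; □((¬p → ¬q) ∧ ¬p) there: w6:F. ✗
w6: successors {w6}; □((¬p → ¬q) ∧ ¬p) there: w6:F. ✗
Satisfying worlds: {w0}.
So □□((¬p → ¬q) ∧ ¬p) fails at the other 2 worlds.

2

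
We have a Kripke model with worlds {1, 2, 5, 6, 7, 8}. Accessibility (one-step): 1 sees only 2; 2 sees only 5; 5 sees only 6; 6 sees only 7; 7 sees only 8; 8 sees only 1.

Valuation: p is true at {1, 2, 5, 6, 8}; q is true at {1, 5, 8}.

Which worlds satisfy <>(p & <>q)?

{1, 7}

1: successors {2}; p & <>q there: 2:T. ✓
2: successors {5}; p & <>q there: 5:F. ✗
5: successors {6}; p & <>q there: 6:F. ✗
6: successors {7}; p & <>q there: 7:F. ✗
7: successors {8}; p & <>q there: 8:T. ✓
8: successors {1}; p & <>q there: 1:F. ✗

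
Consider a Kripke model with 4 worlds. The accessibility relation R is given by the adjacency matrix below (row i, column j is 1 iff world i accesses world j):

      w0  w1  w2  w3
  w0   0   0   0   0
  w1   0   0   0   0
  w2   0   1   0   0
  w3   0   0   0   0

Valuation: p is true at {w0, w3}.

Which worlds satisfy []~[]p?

{w0, w1, w3}

w0: no successors, so []~[]p holds vacuously. ✓
w1: no successors, so []~[]p holds vacuously. ✓
w2: successors {w1}; ~[]p there: w1:F. ✗
w3: no successors, so []~[]p holds vacuously. ✓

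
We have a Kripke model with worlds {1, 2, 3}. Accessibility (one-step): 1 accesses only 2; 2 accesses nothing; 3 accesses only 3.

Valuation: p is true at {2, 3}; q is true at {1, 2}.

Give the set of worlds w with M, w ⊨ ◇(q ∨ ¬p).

{1}

1: successors {2}; q ∨ ¬p there: 2:T. ✓
2: no successors, so ◇(q ∨ ¬p) fails. ✗
3: successors {3}; q ∨ ¬p there: 3:F. ✗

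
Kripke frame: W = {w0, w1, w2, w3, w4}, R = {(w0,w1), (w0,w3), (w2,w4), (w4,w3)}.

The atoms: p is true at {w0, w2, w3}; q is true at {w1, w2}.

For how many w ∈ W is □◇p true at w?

3

w0: successors {w1, w3}; ◇p there: w1:F, w3:F. ✗
w1: no successors, so □◇p holds vacuously. ✓
w2: successors {w4}; ◇p there: w4:T. ✓
w3: no successors, so □◇p holds vacuously. ✓
w4: successors {w3}; ◇p there: w3:F. ✗
Satisfying worlds: {w1, w2, w3}.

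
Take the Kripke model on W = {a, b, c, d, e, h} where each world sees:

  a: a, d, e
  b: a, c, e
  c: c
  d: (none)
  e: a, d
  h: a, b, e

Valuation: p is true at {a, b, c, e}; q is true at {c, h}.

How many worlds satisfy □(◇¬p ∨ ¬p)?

3

a: successors {a, d, e}; ◇¬p ∨ ¬p there: a:T, d:T, e:T. ✓
b: successors {a, c, e}; ◇¬p ∨ ¬p there: a:T, c:F, e:T. ✗
c: successors {c}; ◇¬p ∨ ¬p there: c:F. ✗
d: no successors, so □(◇¬p ∨ ¬p) holds vacuously. ✓
e: successors {a, d}; ◇¬p ∨ ¬p there: a:T, d:T. ✓
h: successors {a, b, e}; ◇¬p ∨ ¬p there: a:T, b:F, e:T. ✗
Satisfying worlds: {a, d, e}.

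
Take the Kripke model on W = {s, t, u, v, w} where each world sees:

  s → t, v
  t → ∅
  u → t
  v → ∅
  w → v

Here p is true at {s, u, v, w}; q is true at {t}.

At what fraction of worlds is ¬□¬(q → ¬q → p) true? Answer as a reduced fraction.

3/5

s: □¬(q → ¬q → p) is F. ✓
t: □¬(q → ¬q → p) is T. ✗
u: □¬(q → ¬q → p) is F. ✓
v: □¬(q → ¬q → p) is T. ✗
w: □¬(q → ¬q → p) is F. ✓
That's 3 of 5 worlds, so 3/5.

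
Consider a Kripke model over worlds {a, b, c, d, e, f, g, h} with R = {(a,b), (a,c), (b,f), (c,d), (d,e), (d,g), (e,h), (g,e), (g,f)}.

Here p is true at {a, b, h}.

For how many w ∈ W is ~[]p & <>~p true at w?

5

a: ~[]p is T, <>~p is T. ✓
b: ~[]p is T, <>~p is T. ✓
c: ~[]p is T, <>~p is T. ✓
d: ~[]p is T, <>~p is T. ✓
e: ~[]p is F, <>~p is F. ✗
f: ~[]p is F, <>~p is F. ✗
g: ~[]p is T, <>~p is T. ✓
h: ~[]p is F, <>~p is F. ✗
Satisfying worlds: {a, b, c, d, g}.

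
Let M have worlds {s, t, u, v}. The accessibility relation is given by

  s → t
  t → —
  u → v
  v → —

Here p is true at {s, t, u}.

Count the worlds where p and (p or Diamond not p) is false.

1

s: p is T, p or Diamond not p is T. ✓
t: p is T, p or Diamond not p is T. ✓
u: p is T, p or Diamond not p is T. ✓
v: p is F, p or Diamond not p is F. ✗
Satisfying worlds: {s, t, u}.
So p and (p or Diamond not p) fails at the other 1 world.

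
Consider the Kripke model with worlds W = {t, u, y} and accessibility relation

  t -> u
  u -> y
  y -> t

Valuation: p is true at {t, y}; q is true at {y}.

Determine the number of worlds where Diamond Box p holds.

t: successors {u}; Box p there: u:T. ✓
u: successors {y}; Box p there: y:T. ✓
y: successors {t}; Box p there: t:F. ✗
Satisfying worlds: {t, u}.

2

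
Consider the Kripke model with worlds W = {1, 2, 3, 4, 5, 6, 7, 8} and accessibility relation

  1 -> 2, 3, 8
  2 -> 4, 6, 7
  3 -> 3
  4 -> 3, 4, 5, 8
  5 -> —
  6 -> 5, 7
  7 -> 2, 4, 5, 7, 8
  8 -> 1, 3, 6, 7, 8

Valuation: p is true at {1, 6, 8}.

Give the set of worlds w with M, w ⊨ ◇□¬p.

1: successors {2, 3, 8}; □¬p there: 2:F, 3:T, 8:F. ✓
2: successors {4, 6, 7}; □¬p there: 4:F, 6:T, 7:F. ✓
3: successors {3}; □¬p there: 3:T. ✓
4: successors {3, 4, 5, 8}; □¬p there: 3:T, 4:F, 5:T, 8:F. ✓
5: no successors, so ◇□¬p fails. ✗
6: successors {5, 7}; □¬p there: 5:T, 7:F. ✓
7: successors {2, 4, 5, 7, 8}; □¬p there: 2:F, 4:F, 5:T, 7:F, 8:F. ✓
8: successors {1, 3, 6, 7, 8}; □¬p there: 1:F, 3:T, 6:T, 7:F, 8:F. ✓

{1, 2, 3, 4, 6, 7, 8}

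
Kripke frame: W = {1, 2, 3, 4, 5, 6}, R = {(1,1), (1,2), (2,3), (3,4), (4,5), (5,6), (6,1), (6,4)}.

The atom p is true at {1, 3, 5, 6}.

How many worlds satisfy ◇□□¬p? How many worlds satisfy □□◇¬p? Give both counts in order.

1 and 1

For ◇□□¬p:
1: successors {1, 2}; □□¬p there: 1:F, 2:T. ✓
2: successors {3}; □□¬p there: 3:F. ✗
3: successors {4}; □□¬p there: 4:F. ✗
4: successors {5}; □□¬p there: 5:F. ✗
5: successors {6}; □□¬p there: 6:F. ✗
6: successors {1, 4}; □□¬p there: 1:F, 4:F. ✗
— 1 world.
For □□◇¬p:
1: successors {1, 2}; □◇¬p there: 1:F, 2:T. ✗
2: successors {3}; □◇¬p there: 3:F. ✗
3: successors {4}; □◇¬p there: 4:F. ✗
4: successors {5}; □◇¬p there: 5:T. ✓
5: successors {6}; □◇¬p there: 6:F. ✗
6: successors {1, 4}; □◇¬p there: 1:F, 4:F. ✗
— 1 world.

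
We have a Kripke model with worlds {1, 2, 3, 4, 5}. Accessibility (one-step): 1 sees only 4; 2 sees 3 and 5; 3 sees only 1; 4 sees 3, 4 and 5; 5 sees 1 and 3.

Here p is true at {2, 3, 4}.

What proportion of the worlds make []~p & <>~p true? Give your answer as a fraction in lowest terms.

1: []~p is F, <>~p is F. ✗
2: []~p is F, <>~p is T. ✗
3: []~p is T, <>~p is T. ✓
4: []~p is F, <>~p is T. ✗
5: []~p is F, <>~p is T. ✗
That's 1 of 5 worlds, so 1/5.

1/5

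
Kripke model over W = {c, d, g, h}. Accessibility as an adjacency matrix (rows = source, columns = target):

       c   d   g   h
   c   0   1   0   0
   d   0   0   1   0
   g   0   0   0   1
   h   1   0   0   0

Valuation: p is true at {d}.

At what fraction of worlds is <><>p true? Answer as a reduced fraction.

1/4

c: successors {d}; <>p there: d:F. ✗
d: successors {g}; <>p there: g:F. ✗
g: successors {h}; <>p there: h:F. ✗
h: successors {c}; <>p there: c:T. ✓
That's 1 of 4 worlds, so 1/4.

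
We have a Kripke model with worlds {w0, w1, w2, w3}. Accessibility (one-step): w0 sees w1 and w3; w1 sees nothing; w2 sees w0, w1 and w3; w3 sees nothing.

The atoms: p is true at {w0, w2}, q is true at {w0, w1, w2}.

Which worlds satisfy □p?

w0: successors {w1, w3}; p there: w1:F, w3:F. ✗
w1: no successors, so □p holds vacuously. ✓
w2: successors {w0, w1, w3}; p there: w0:T, w1:F, w3:F. ✗
w3: no successors, so □p holds vacuously. ✓

{w1, w3}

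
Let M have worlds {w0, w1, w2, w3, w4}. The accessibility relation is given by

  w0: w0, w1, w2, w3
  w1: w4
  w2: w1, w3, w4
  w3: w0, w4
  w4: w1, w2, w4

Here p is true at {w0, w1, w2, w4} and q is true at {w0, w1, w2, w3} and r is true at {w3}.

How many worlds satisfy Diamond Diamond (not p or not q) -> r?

1

w0: Diamond Diamond (not p or not q) is T, r is F. ✗
w1: Diamond Diamond (not p or not q) is T, r is F. ✗
w2: Diamond Diamond (not p or not q) is T, r is F. ✗
w3: Diamond Diamond (not p or not q) is T, r is T. ✓
w4: Diamond Diamond (not p or not q) is T, r is F. ✗
Satisfying worlds: {w3}.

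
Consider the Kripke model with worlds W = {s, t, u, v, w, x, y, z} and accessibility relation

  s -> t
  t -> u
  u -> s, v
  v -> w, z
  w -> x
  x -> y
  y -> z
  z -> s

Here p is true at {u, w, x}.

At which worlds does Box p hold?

{t, w}

s: successors {t}; p there: t:F. ✗
t: successors {u}; p there: u:T. ✓
u: successors {s, v}; p there: s:F, v:F. ✗
v: successors {w, z}; p there: w:T, z:F. ✗
w: successors {x}; p there: x:T. ✓
x: successors {y}; p there: y:F. ✗
y: successors {z}; p there: z:F. ✗
z: successors {s}; p there: s:F. ✗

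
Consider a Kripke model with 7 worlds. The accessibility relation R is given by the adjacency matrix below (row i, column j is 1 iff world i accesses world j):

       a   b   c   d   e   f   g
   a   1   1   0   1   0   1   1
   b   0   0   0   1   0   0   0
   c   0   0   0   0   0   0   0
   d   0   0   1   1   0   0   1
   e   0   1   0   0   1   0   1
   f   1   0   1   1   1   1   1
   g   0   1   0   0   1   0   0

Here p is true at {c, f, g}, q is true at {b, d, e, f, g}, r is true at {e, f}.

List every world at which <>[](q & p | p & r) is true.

{d, f}

a: successors {a, b, d, f, g}; [](q & p | p & r) there: a:F, b:F, d:F, f:F, g:F. ✗
b: successors {d}; [](q & p | p & r) there: d:F. ✗
c: no successors, so <>[](q & p | p & r) fails. ✗
d: successors {c, d, g}; [](q & p | p & r) there: c:T, d:F, g:F. ✓
e: successors {b, e, g}; [](q & p | p & r) there: b:F, e:F, g:F. ✗
f: successors {a, c, d, e, f, g}; [](q & p | p & r) there: a:F, c:T, d:F, e:F, f:F, g:F. ✓
g: successors {b, e}; [](q & p | p & r) there: b:F, e:F. ✗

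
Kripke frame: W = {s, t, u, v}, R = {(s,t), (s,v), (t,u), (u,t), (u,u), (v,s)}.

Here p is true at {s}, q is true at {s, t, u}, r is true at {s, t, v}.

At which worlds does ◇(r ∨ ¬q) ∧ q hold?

s: ◇(r ∨ ¬q) is T, q is T. ✓
t: ◇(r ∨ ¬q) is F, q is T. ✗
u: ◇(r ∨ ¬q) is T, q is T. ✓
v: ◇(r ∨ ¬q) is T, q is F. ✗

{s, u}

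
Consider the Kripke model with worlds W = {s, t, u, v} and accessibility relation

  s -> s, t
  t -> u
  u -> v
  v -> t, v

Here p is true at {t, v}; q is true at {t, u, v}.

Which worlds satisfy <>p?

s: successors {s, t}; p there: s:F, t:T. ✓
t: successors {u}; p there: u:F. ✗
u: successors {v}; p there: v:T. ✓
v: successors {t, v}; p there: t:T, v:T. ✓

{s, u, v}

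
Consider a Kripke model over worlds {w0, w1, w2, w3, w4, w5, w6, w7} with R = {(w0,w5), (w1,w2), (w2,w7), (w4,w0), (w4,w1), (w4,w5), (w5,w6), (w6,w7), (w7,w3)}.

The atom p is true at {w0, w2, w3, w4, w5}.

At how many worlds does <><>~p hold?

w0: successors {w5}; <>~p there: w5:T. ✓
w1: successors {w2}; <>~p there: w2:T. ✓
w2: successors {w7}; <>~p there: w7:F. ✗
w3: no successors, so <><>~p fails. ✗
w4: successors {w0, w1, w5}; <>~p there: w0:F, w1:F, w5:T. ✓
w5: successors {w6}; <>~p there: w6:T. ✓
w6: successors {w7}; <>~p there: w7:F. ✗
w7: successors {w3}; <>~p there: w3:F. ✗
Satisfying worlds: {w0, w1, w4, w5}.

4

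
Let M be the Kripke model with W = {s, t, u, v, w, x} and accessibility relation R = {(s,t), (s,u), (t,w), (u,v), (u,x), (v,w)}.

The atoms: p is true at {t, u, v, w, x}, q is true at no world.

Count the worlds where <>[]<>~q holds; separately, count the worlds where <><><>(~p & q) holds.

For <>[]<>~q:
s: successors {t, u}; []<>~q there: t:F, u:F. ✗
t: successors {w}; []<>~q there: w:T. ✓
u: successors {v, x}; []<>~q there: v:F, x:T. ✓
v: successors {w}; []<>~q there: w:T. ✓
w: no successors, so <>[]<>~q fails. ✗
x: no successors, so <>[]<>~q fails. ✗
— 3 worlds.
For <><><>(~p & q):
s: successors {t, u}; <><>(~p & q) there: t:F, u:F. ✗
t: successors {w}; <><>(~p & q) there: w:F. ✗
u: successors {v, x}; <><>(~p & q) there: v:F, x:F. ✗
v: successors {w}; <><>(~p & q) there: w:F. ✗
w: no successors, so <><><>(~p & q) fails. ✗
x: no successors, so <><><>(~p & q) fails. ✗
— 0 worlds.

3 and 0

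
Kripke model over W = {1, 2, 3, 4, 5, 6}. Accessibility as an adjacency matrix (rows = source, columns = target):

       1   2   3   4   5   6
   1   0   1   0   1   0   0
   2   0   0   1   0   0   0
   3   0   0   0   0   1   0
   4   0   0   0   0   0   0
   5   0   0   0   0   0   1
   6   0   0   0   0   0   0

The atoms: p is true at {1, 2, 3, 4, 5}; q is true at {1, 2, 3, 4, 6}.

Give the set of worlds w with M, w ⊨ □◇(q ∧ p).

1: successors {2, 4}; ◇(q ∧ p) there: 2:T, 4:F. ✗
2: successors {3}; ◇(q ∧ p) there: 3:F. ✗
3: successors {5}; ◇(q ∧ p) there: 5:F. ✗
4: no successors, so □◇(q ∧ p) holds vacuously. ✓
5: successors {6}; ◇(q ∧ p) there: 6:F. ✗
6: no successors, so □◇(q ∧ p) holds vacuously. ✓

{4, 6}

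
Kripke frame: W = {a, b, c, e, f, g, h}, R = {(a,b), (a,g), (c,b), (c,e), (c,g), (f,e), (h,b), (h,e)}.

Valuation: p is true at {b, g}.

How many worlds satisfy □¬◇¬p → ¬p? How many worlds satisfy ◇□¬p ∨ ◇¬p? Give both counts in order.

5 and 4

For □¬◇¬p → ¬p:
a: □¬◇¬p is T, ¬p is T. ✓
b: □¬◇¬p is T, ¬p is F. ✗
c: □¬◇¬p is T, ¬p is T. ✓
e: □¬◇¬p is T, ¬p is T. ✓
f: □¬◇¬p is T, ¬p is T. ✓
g: □¬◇¬p is T, ¬p is F. ✗
h: □¬◇¬p is T, ¬p is T. ✓
— 5 worlds.
For ◇□¬p ∨ ◇¬p:
a: ◇□¬p is T, ◇¬p is F. ✓
b: ◇□¬p is F, ◇¬p is F. ✗
c: ◇□¬p is T, ◇¬p is T. ✓
e: ◇□¬p is F, ◇¬p is F. ✗
f: ◇□¬p is T, ◇¬p is T. ✓
g: ◇□¬p is F, ◇¬p is F. ✗
h: ◇□¬p is T, ◇¬p is T. ✓
— 4 worlds.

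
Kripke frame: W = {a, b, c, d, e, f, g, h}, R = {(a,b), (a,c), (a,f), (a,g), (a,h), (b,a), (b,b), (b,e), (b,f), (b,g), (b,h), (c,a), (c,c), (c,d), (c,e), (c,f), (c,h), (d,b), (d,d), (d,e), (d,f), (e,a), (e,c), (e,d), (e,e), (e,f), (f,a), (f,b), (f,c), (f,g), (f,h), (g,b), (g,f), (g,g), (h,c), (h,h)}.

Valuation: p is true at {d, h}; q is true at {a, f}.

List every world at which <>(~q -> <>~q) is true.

{a, b, c, d, e, f, g, h}

a: successors {b, c, f, g, h}; ~q -> <>~q there: b:T, c:T, f:T, g:T, h:T. ✓
b: successors {a, b, e, f, g, h}; ~q -> <>~q there: a:T, b:T, e:T, f:T, g:T, h:T. ✓
c: successors {a, c, d, e, f, h}; ~q -> <>~q there: a:T, c:T, d:T, e:T, f:T, h:T. ✓
d: successors {b, d, e, f}; ~q -> <>~q there: b:T, d:T, e:T, f:T. ✓
e: successors {a, c, d, e, f}; ~q -> <>~q there: a:T, c:T, d:T, e:T, f:T. ✓
f: successors {a, b, c, g, h}; ~q -> <>~q there: a:T, b:T, c:T, g:T, h:T. ✓
g: successors {b, f, g}; ~q -> <>~q there: b:T, f:T, g:T. ✓
h: successors {c, h}; ~q -> <>~q there: c:T, h:T. ✓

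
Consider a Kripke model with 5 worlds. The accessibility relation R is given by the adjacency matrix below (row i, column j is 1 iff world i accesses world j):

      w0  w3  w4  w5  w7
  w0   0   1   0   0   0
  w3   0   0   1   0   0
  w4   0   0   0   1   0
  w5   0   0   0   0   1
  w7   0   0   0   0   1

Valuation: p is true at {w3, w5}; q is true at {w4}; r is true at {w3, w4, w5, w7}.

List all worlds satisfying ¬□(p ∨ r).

∅

w0: □(p ∨ r) is T. ✗
w3: □(p ∨ r) is T. ✗
w4: □(p ∨ r) is T. ✗
w5: □(p ∨ r) is T. ✗
w7: □(p ∨ r) is T. ✗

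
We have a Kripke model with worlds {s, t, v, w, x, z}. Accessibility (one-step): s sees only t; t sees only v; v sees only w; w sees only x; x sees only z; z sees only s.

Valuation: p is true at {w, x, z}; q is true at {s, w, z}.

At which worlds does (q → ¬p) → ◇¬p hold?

{s, t, w, z}

s: q → ¬p is T, ◇¬p is T. ✓
t: q → ¬p is T, ◇¬p is T. ✓
v: q → ¬p is T, ◇¬p is F. ✗
w: q → ¬p is F, ◇¬p is F. ✓
x: q → ¬p is T, ◇¬p is F. ✗
z: q → ¬p is F, ◇¬p is T. ✓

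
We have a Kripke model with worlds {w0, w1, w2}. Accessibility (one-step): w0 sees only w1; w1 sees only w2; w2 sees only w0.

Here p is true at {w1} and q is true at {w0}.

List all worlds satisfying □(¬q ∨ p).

w0: successors {w1}; ¬q ∨ p there: w1:T. ✓
w1: successors {w2}; ¬q ∨ p there: w2:T. ✓
w2: successors {w0}; ¬q ∨ p there: w0:F. ✗

{w0, w1}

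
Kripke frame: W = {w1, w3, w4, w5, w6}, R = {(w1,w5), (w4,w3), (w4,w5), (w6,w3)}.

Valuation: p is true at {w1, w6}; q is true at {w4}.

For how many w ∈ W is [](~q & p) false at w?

w1: successors {w5}; ~q & p there: w5:F. ✗
w3: no successors, so [](~q & p) holds vacuously. ✓
w4: successors {w3, w5}; ~q & p there: w3:F, w5:F. ✗
w5: no successors, so [](~q & p) holds vacuously. ✓
w6: successors {w3}; ~q & p there: w3:F. ✗
Satisfying worlds: {w3, w5}.
So [](~q & p) fails at the other 3 worlds.

3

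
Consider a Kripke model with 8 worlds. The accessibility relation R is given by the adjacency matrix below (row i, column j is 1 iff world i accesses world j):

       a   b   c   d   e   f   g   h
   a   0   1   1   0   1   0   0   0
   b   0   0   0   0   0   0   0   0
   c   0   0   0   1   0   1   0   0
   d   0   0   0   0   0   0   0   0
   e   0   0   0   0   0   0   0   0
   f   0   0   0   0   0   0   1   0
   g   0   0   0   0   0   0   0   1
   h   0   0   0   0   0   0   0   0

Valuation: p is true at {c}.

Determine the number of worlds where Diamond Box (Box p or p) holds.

a: successors {b, c, e}; Box (Box p or p) there: b:T, c:F, e:T. ✓
b: no successors, so Diamond Box (Box p or p) fails. ✗
c: successors {d, f}; Box (Box p or p) there: d:T, f:F. ✓
d: no successors, so Diamond Box (Box p or p) fails. ✗
e: no successors, so Diamond Box (Box p or p) fails. ✗
f: successors {g}; Box (Box p or p) there: g:T. ✓
g: successors {h}; Box (Box p or p) there: h:T. ✓
h: no successors, so Diamond Box (Box p or p) fails. ✗
Satisfying worlds: {a, c, f, g}.

4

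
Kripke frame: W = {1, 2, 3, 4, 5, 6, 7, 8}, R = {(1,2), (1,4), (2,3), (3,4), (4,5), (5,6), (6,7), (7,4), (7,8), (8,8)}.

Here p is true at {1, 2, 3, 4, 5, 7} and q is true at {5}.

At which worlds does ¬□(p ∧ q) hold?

1: □(p ∧ q) is F. ✓
2: □(p ∧ q) is F. ✓
3: □(p ∧ q) is F. ✓
4: □(p ∧ q) is T. ✗
5: □(p ∧ q) is F. ✓
6: □(p ∧ q) is F. ✓
7: □(p ∧ q) is F. ✓
8: □(p ∧ q) is F. ✓

{1, 2, 3, 5, 6, 7, 8}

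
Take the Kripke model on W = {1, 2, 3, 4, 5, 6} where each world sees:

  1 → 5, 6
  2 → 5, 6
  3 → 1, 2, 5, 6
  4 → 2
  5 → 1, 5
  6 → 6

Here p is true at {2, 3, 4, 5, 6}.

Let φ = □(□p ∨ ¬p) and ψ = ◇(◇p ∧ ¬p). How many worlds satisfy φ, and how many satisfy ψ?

For □(□p ∨ ¬p):
1: successors {5, 6}; □p ∨ ¬p there: 5:F, 6:T. ✗
2: successors {5, 6}; □p ∨ ¬p there: 5:F, 6:T. ✗
3: successors {1, 2, 5, 6}; □p ∨ ¬p there: 1:T, 2:T, 5:F, 6:T. ✗
4: successors {2}; □p ∨ ¬p there: 2:T. ✓
5: successors {1, 5}; □p ∨ ¬p there: 1:T, 5:F. ✗
6: successors {6}; □p ∨ ¬p there: 6:T. ✓
— 2 worlds.
For ◇(◇p ∧ ¬p):
1: successors {5, 6}; ◇p ∧ ¬p there: 5:F, 6:F. ✗
2: successors {5, 6}; ◇p ∧ ¬p there: 5:F, 6:F. ✗
3: successors {1, 2, 5, 6}; ◇p ∧ ¬p there: 1:T, 2:F, 5:F, 6:F. ✓
4: successors {2}; ◇p ∧ ¬p there: 2:F. ✗
5: successors {1, 5}; ◇p ∧ ¬p there: 1:T, 5:F. ✓
6: successors {6}; ◇p ∧ ¬p there: 6:F. ✗
— 2 worlds.

2 and 2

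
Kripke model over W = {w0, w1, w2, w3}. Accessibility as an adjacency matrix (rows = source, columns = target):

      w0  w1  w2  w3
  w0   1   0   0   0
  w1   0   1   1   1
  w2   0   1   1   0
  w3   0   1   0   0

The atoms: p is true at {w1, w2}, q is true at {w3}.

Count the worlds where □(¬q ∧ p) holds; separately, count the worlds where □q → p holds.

2 and 4

For □(¬q ∧ p):
w0: successors {w0}; ¬q ∧ p there: w0:F. ✗
w1: successors {w1, w2, w3}; ¬q ∧ p there: w1:T, w2:T, w3:F. ✗
w2: successors {w1, w2}; ¬q ∧ p there: w1:T, w2:T. ✓
w3: successors {w1}; ¬q ∧ p there: w1:T. ✓
— 2 worlds.
For □q → p:
w0: □q is F, p is F. ✓
w1: □q is F, p is T. ✓
w2: □q is F, p is T. ✓
w3: □q is F, p is F. ✓
— 4 worlds.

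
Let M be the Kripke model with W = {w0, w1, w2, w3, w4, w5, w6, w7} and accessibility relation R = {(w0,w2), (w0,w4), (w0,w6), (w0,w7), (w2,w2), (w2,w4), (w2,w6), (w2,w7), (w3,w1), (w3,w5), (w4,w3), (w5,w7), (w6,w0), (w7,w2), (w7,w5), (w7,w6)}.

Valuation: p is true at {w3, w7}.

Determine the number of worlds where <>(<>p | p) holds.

w0: successors {w2, w4, w6, w7}; <>p | p there: w2:T, w4:T, w6:F, w7:T. ✓
w1: no successors, so <>(<>p | p) fails. ✗
w2: successors {w2, w4, w6, w7}; <>p | p there: w2:T, w4:T, w6:F, w7:T. ✓
w3: successors {w1, w5}; <>p | p there: w1:F, w5:T. ✓
w4: successors {w3}; <>p | p there: w3:T. ✓
w5: successors {w7}; <>p | p there: w7:T. ✓
w6: successors {w0}; <>p | p there: w0:T. ✓
w7: successors {w2, w5, w6}; <>p | p there: w2:T, w5:T, w6:F. ✓
Satisfying worlds: {w0, w2, w3, w4, w5, w6, w7}.

7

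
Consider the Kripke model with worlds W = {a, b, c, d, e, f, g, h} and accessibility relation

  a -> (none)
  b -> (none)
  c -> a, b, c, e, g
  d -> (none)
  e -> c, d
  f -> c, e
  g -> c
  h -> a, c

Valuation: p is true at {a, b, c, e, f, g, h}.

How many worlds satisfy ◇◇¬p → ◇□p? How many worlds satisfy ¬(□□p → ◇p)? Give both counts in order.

8 and 3

For ◇◇¬p → ◇□p:
a: ◇◇¬p is F, ◇□p is F. ✓
b: ◇◇¬p is F, ◇□p is F. ✓
c: ◇◇¬p is T, ◇□p is T. ✓
d: ◇◇¬p is F, ◇□p is F. ✓
e: ◇◇¬p is F, ◇□p is T. ✓
f: ◇◇¬p is T, ◇□p is T. ✓
g: ◇◇¬p is F, ◇□p is T. ✓
h: ◇◇¬p is F, ◇□p is T. ✓
— 8 worlds.
For ¬(□□p → ◇p):
a: □□p → ◇p is F. ✓
b: □□p → ◇p is F. ✓
c: □□p → ◇p is T. ✗
d: □□p → ◇p is F. ✓
e: □□p → ◇p is T. ✗
f: □□p → ◇p is T. ✗
g: □□p → ◇p is T. ✗
h: □□p → ◇p is T. ✗
— 3 worlds.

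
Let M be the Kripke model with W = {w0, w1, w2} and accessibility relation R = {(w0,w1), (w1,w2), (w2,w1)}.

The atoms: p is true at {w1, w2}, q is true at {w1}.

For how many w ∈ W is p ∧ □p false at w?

w0: p is F, □p is T. ✗
w1: p is T, □p is T. ✓
w2: p is T, □p is T. ✓
Satisfying worlds: {w1, w2}.
So p ∧ □p fails at the other 1 world.

1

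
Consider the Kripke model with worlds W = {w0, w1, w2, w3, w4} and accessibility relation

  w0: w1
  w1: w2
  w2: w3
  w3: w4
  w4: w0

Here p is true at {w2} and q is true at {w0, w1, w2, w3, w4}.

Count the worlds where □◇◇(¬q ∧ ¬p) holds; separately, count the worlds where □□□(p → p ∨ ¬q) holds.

For □◇◇(¬q ∧ ¬p):
w0: successors {w1}; ◇◇(¬q ∧ ¬p) there: w1:F. ✗
w1: successors {w2}; ◇◇(¬q ∧ ¬p) there: w2:F. ✗
w2: successors {w3}; ◇◇(¬q ∧ ¬p) there: w3:F. ✗
w3: successors {w4}; ◇◇(¬q ∧ ¬p) there: w4:F. ✗
w4: successors {w0}; ◇◇(¬q ∧ ¬p) there: w0:F. ✗
— 0 worlds.
For □□□(p → p ∨ ¬q):
w0: successors {w1}; □□(p → p ∨ ¬q) there: w1:T. ✓
w1: successors {w2}; □□(p → p ∨ ¬q) there: w2:T. ✓
w2: successors {w3}; □□(p → p ∨ ¬q) there: w3:T. ✓
w3: successors {w4}; □□(p → p ∨ ¬q) there: w4:T. ✓
w4: successors {w0}; □□(p → p ∨ ¬q) there: w0:T. ✓
— 5 worlds.

0 and 5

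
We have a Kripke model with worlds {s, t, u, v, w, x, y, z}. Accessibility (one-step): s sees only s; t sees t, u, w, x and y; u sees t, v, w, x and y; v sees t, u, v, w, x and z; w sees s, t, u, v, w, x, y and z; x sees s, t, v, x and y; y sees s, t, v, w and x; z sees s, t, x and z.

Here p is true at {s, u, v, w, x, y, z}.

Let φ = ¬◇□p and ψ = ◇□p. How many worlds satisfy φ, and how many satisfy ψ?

For ¬◇□p:
s: ◇□p is T. ✗
t: ◇□p is F. ✓
u: ◇□p is F. ✓
v: ◇□p is F. ✓
w: ◇□p is T. ✗
x: ◇□p is T. ✗
y: ◇□p is T. ✗
z: ◇□p is T. ✗
— 3 worlds.
For ◇□p:
s: successors {s}; □p there: s:T. ✓
t: successors {t, u, w, x, y}; □p there: t:F, u:F, w:F, x:F, y:F. ✗
u: successors {t, v, w, x, y}; □p there: t:F, v:F, w:F, x:F, y:F. ✗
v: successors {t, u, v, w, x, z}; □p there: t:F, u:F, v:F, w:F, x:F, z:F. ✗
w: successors {s, t, u, v, w, x, y, z}; □p there: s:T, t:F, u:F, v:F, w:F, x:F, y:F, z:F. ✓
x: successors {s, t, v, x, y}; □p there: s:T, t:F, v:F, x:F, y:F. ✓
y: successors {s, t, v, w, x}; □p there: s:T, t:F, v:F, w:F, x:F. ✓
z: successors {s, t, x, z}; □p there: s:T, t:F, x:F, z:F. ✓
— 5 worlds.

3 and 5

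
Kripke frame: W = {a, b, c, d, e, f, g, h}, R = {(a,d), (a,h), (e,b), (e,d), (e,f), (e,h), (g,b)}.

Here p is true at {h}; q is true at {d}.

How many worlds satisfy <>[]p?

a: successors {d, h}; []p there: d:T, h:T. ✓
b: no successors, so <>[]p fails. ✗
c: no successors, so <>[]p fails. ✗
d: no successors, so <>[]p fails. ✗
e: successors {b, d, f, h}; []p there: b:T, d:T, f:T, h:T. ✓
f: no successors, so <>[]p fails. ✗
g: successors {b}; []p there: b:T. ✓
h: no successors, so <>[]p fails. ✗
Satisfying worlds: {a, e, g}.

3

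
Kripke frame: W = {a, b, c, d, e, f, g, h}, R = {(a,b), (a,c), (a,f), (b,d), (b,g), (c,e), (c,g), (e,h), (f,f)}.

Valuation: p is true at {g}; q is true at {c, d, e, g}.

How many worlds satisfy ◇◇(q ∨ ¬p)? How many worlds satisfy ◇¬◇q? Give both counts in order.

For ◇◇(q ∨ ¬p):
a: successors {b, c, f}; ◇(q ∨ ¬p) there: b:T, c:T, f:T. ✓
b: successors {d, g}; ◇(q ∨ ¬p) there: d:F, g:F. ✗
c: successors {e, g}; ◇(q ∨ ¬p) there: e:T, g:F. ✓
d: no successors, so ◇◇(q ∨ ¬p) fails. ✗
e: successors {h}; ◇(q ∨ ¬p) there: h:F. ✗
f: successors {f}; ◇(q ∨ ¬p) there: f:T. ✓
g: no successors, so ◇◇(q ∨ ¬p) fails. ✗
h: no successors, so ◇◇(q ∨ ¬p) fails. ✗
— 3 worlds.
For ◇¬◇q:
a: successors {b, c, f}; ¬◇q there: b:F, c:F, f:T. ✓
b: successors {d, g}; ¬◇q there: d:T, g:T. ✓
c: successors {e, g}; ¬◇q there: e:T, g:T. ✓
d: no successors, so ◇¬◇q fails. ✗
e: successors {h}; ¬◇q there: h:T. ✓
f: successors {f}; ¬◇q there: f:T. ✓
g: no successors, so ◇¬◇q fails. ✗
h: no successors, so ◇¬◇q fails. ✗
— 5 worlds.

3 and 5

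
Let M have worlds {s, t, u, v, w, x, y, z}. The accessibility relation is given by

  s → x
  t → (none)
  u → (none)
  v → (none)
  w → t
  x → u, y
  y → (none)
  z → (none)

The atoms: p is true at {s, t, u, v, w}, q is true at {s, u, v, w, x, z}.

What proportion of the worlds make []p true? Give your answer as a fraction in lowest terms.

3/4

s: successors {x}; p there: x:F. ✗
t: no successors, so []p holds vacuously. ✓
u: no successors, so []p holds vacuously. ✓
v: no successors, so []p holds vacuously. ✓
w: successors {t}; p there: t:T. ✓
x: successors {u, y}; p there: u:T, y:F. ✗
y: no successors, so []p holds vacuously. ✓
z: no successors, so []p holds vacuously. ✓
That's 6 of 8 worlds, so 6/8 = 3/4.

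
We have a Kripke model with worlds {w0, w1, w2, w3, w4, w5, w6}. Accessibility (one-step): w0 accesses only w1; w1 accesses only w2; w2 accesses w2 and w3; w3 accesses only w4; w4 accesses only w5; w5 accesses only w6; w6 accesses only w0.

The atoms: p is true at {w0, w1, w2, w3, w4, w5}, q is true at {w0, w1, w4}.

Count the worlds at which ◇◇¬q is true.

5

w0: successors {w1}; ◇¬q there: w1:T. ✓
w1: successors {w2}; ◇¬q there: w2:T. ✓
w2: successors {w2, w3}; ◇¬q there: w2:T, w3:F. ✓
w3: successors {w4}; ◇¬q there: w4:T. ✓
w4: successors {w5}; ◇¬q there: w5:T. ✓
w5: successors {w6}; ◇¬q there: w6:F. ✗
w6: successors {w0}; ◇¬q there: w0:F. ✗
Satisfying worlds: {w0, w1, w2, w3, w4}.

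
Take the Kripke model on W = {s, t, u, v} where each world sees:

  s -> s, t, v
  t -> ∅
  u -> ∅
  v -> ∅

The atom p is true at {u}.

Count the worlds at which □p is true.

3

s: successors {s, t, v}; p there: s:F, t:F, v:F. ✗
t: no successors, so □p holds vacuously. ✓
u: no successors, so □p holds vacuously. ✓
v: no successors, so □p holds vacuously. ✓
Satisfying worlds: {t, u, v}.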